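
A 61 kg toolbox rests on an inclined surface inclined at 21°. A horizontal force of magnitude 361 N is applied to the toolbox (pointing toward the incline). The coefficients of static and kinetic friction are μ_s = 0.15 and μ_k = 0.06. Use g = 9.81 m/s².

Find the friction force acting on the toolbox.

f ≈ 41.3 N (down the incline)

Resolve perpendicular to the incline: N = m g cos θ + P sin θ = 61×9.81×cos 21° + 361×sin 21° = 688 N.
Parallel to the incline: P cos θ − m g sin θ = 337 − 214.5 = 122.6 N; the friction needed to balance this is 122.6 N acting down the slope.
The limit of static friction is μ_s N = 103.2 N.
|f_req| = 122.6 > 103.2 N → the toolbox slides up the incline; f = μ_k N = 0.06 × 688 = 41.3 N.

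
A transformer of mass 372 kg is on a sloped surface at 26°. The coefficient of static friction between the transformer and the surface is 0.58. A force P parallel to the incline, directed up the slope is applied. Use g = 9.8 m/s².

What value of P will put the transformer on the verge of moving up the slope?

At impending motion up the slope, friction acts down-slope at its limit: f = μ_s N.
P is parallel to the surface, so N = m g cos θ = 3280 N.
Along the incline: P = m g sin θ + μ_s N = 1600 + 0.58×3280 = 3500 N.

P ≈ 3500 N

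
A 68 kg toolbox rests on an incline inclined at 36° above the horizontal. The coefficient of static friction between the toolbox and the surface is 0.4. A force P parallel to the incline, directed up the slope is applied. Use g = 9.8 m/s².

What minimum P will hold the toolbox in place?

P_min ≈ 176 N

The toolbox tends to slide down (tan θ > μ_s), so at the point of impending slip friction acts up-slope at its limit: f = μ_s N.
P is parallel to the surface, so N = m g cos θ = 539 N.
Along the incline: P + μ_s N = m g sin θ, so P = 392 − 0.4×539 = 176 N.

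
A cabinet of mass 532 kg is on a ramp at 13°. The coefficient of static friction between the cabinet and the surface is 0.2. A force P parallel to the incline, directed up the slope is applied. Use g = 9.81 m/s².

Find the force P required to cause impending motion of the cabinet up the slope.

At impending motion up the slope, friction acts down-slope at its limit: f = μ_s N.
P is parallel to the surface, so N = m g cos θ = 5090 N.
Along the incline: P = m g sin θ + μ_s N = 1170 + 0.2×5090 = 2190 N.

P ≈ 2190 N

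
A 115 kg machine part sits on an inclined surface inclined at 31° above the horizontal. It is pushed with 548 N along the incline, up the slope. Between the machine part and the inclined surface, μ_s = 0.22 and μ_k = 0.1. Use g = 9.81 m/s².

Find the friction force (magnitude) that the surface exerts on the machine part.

The normal reaction is N = m g cos θ = 967 N.
Parallel to the incline, ΣF = 0 gives f = m g sin θ − P = 581 − 548 = 33.04 N (up-slope positive).
Maximum static friction available: μ_s N = 0.22 × 967 = 212.7 N.
Since |33.04| ≤ 212.7 N, static friction is sufficient; f equals the required value, not μ_s N.

f ≈ 33 N (up the incline)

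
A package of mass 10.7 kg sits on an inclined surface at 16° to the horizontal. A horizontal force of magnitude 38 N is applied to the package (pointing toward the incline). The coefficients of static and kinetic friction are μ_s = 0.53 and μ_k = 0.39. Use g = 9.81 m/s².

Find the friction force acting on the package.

Normal direction: N = m g cos θ + P sin θ = 111.4 N.
Parallel to the incline: P cos θ − m g sin θ = 36.53 − 28.93 = 7.595 N; the friction needed to balance this is 7.595 N acting down the slope.
Maximum static friction: μ_s N = 0.53 × 111.4 = 59.03 N.
Since 7.595 N is within the 59.03 N limit, the package stays put and friction is exactly 7.6 N.

f ≈ 7.6 N (down the incline)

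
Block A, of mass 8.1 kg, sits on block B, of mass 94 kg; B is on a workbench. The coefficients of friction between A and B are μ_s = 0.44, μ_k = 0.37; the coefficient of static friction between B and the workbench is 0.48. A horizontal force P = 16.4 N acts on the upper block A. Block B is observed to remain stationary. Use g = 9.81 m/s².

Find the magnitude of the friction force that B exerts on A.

The normal force B exerts on A is simply A's weight, N₁ = 79.46 N.
So the A–B interface can sustain at most μ_s N₁ = 34.96 N of static friction.
Since P = 16.4 N ≤ 34.96 N, A does not slip on B; friction on A equals P = 16.4 N.
B experiences an equal 16.4 N forward from A (third law). B is in equilibrium, so the floor supplies f₂ = 16.4 N of static friction (limit μ_s(m_A+m_B)g = 480.8 N, not exceeded).

f ≈ 16.4 N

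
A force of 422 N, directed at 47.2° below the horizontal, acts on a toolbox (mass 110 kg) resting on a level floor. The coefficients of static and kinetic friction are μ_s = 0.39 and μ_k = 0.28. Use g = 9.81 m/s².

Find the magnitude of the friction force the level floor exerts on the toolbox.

Vertical equilibrium gives N = m g + P sin α = 1389 N.
Horizontally, friction must balance P cos α = 286.7 N.
μ_s N = 0.39 × 1389 = 541.6 N.
Since 286.7 N does not exceed the limit, the toolbox stays at rest and f = 287 N.

f ≈ 287 N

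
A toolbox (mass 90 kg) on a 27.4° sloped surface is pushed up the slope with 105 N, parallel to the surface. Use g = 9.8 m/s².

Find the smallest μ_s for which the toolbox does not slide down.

μ_s,min ≈ 0.384

N = m g cos θ = 783.1 N.
Friction must make up the shortfall along the incline: f = m g sin θ − P = 405.9 − 105 = 300.9 N.
At the threshold f = μ_s N, so μ_s,min = 300.9/783.1 = 0.384.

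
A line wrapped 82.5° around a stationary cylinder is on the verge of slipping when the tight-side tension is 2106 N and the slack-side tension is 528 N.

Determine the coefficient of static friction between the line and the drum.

T₂/T₁ = e^{μβ} → μ = ln(T₂/T₁)/β.
β = 82.5° = 1.44 rad.
μ = ln(2106/528)/1.44 = ln(3.989)/1.44 = 0.961.

μ ≈ 0.961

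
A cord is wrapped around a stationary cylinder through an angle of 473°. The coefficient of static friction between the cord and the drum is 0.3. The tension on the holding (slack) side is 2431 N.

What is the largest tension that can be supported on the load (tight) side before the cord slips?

At impending slip the capstan equation gives T₂/T₁ = e^{μβ} with β in radians.
β = 473° × π/180 = 8.255 rad.
e^{μβ} = e^{0.3×8.255} = 11.9.
T₂ = T₁ · e^{μβ} = 2431 × 11.9 = 28900 N.

T_max ≈ 28900 N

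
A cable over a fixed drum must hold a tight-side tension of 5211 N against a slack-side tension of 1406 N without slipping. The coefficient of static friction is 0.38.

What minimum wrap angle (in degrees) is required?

β_min ≈ 198°

T₂/T₁ = e^{μβ} → β = ln(T₂/T₁)/μ.
β = ln(5211/1406)/0.38 = 1.31/0.38 = 3.447 rad.
In degrees: β = 3.447 × 180/π = 198°.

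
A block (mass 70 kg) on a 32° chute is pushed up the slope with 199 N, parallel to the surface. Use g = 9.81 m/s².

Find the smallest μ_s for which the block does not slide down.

μ_s,min ≈ 0.283

N = m g cos θ = 582.4 N.
Friction must make up the shortfall along the incline: f = m g sin θ − P = 363.9 − 199 = 164.9 N.
At the threshold f = μ_s N, so μ_s,min = 164.9/582.4 = 0.283.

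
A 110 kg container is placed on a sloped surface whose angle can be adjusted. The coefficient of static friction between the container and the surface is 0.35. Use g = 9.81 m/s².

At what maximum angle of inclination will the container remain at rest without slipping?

At the slip threshold, m g sin θ = μ_s · m g cos θ, so tan θ = μ_s.
θ_max = arctan(0.35) = 19.3°.

θ_max ≈ 19.3°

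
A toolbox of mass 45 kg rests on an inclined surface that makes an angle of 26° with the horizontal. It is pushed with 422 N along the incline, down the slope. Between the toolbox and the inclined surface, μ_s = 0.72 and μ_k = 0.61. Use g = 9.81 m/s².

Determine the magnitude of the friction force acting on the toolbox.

f ≈ 242 N (up the incline)

Normal force: N = m g cos θ = 45 × 9.81 × cos 26° = 396.8 N.
Parallel to the incline, ΣF = 0 gives f = m g sin θ + P = 193.5 + 422 = 615.5 N (up-slope positive).
The static-friction ceiling is μ_s N = 0.72 × 396.8 = 285.7 N.
|615.5| exceeds 285.7 N, so the toolbox slips down-slope; friction is kinetic, f = μ_k N = 0.61×396.8 = 242 N.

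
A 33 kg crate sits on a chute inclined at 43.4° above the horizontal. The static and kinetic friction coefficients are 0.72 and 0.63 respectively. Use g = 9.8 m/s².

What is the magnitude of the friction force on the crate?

f ≈ 148 N (up the incline)

Perpendicular to the surface, N = m g cos θ = 33·9.8·cos 43.4° = 235 N.
For equilibrium along the incline, friction must balance the weight component: f = m g sin θ = 222.2 N up the slope.
Maximum static friction available: μ_s N = 0.72 × 235 = 169.2 N.
Since |222.2| > 169.2 N, static friction cannot hold it; the crate slides down the incline and kinetic friction applies: f = μ_k N = 0.63 × 235 = 148 N.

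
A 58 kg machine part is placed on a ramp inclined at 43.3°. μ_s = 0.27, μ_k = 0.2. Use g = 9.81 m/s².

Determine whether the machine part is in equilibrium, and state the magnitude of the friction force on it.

f ≈ 82.8 N

N = m g cos θ = 414 N.
Down-slope weight component: m g sin θ = 390 N.
μ_s N = 112 N.
390 > 112 N, so it slides; kinetic friction f = μ_k N = 0.2×414 = 82.8 N.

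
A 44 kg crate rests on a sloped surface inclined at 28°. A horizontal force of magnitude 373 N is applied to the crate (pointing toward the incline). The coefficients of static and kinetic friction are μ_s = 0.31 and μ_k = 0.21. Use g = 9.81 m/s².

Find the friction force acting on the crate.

f ≈ 127 N (down the incline)

The horizontal push has a component P sin θ into the surface, so N = m g cos θ + P sin θ = 381.1 + 175.1 = 556.2 N.
Along the incline, the net driving force (taking up-slope positive) is P cos θ − m g sin θ = 329.3 − 202.6 = 126.7 N, so equilibrium requires friction f = -126.7 N (down-slope).
Maximum static friction: μ_s N = 0.31 × 556.2 = 172.4 N.
|f_req| = 126.7 ≤ 172.4 N → the crate is in equilibrium; friction equals the required value.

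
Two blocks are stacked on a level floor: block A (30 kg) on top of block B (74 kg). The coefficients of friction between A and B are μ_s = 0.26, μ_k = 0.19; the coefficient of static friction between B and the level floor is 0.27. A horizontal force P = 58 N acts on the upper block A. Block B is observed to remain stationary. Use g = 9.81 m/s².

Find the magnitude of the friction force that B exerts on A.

f ≈ 58 N

Normal force at the A–B interface: N₁ = m_A g = 294.3 N.
So the A–B interface can sustain at most μ_s N₁ = 76.52 N of static friction.
P = 58 N is within that limit, so A and B move together (both at rest); the A–B friction is simply f₁ = P = 58 N.
B experiences an equal 58 N forward from A (third law). B is in equilibrium, so the floor supplies f₂ = 58 N of static friction (limit μ_s(m_A+m_B)g = 275.5 N, not exceeded).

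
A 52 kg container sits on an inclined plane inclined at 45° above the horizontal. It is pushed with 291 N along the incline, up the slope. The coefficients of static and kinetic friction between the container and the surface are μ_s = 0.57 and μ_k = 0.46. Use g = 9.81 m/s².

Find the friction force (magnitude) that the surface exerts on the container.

Perpendicular to the surface, N = m g cos θ = 52·9.81·cos 45° = 360.7 N.
For equilibrium along the incline the friction force must supply f = m g sin θ − P = 360.7 − 291 = 69.71 N (positive meaning up-slope).
Maximum static friction available: μ_s N = 0.57 × 360.7 = 205.6 N.
Since |69.71| ≤ 205.6 N, the container remains in static equilibrium and friction takes exactly the required value.

f ≈ 69.7 N (up the incline)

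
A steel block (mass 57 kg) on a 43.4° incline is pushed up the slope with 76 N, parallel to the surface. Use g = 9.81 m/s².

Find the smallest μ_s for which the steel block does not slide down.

N = m g cos θ = 406.3 N.
Friction must make up the shortfall along the incline: f = m g sin θ − P = 384.2 − 76 = 308.2 N.
At the threshold f = μ_s N, so μ_s,min = 308.2/406.3 = 0.759.

μ_s,min ≈ 0.759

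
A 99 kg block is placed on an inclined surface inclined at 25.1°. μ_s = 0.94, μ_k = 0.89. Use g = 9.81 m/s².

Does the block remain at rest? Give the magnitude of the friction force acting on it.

N = m g cos θ = 879 N.
Down-slope weight component: m g sin θ = 412 N.
μ_s N = 827 N.
412 ≤ 827 N, so it stays put; friction = 412 N.

f ≈ 412 N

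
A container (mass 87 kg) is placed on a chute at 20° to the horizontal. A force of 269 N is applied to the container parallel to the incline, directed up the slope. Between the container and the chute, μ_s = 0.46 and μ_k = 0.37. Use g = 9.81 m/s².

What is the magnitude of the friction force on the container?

Perpendicular to the surface, N = m g cos θ = 87·9.81·cos 20° = 802 N.
The friction needed for equilibrium is m g sin θ − P = 291.9 − 269 = 22.9 N, measured positive up-slope.
The static-friction ceiling is μ_s N = 0.46 × 802 = 368.9 N.
Since |22.9| ≤ 368.9 N, the container remains in static equilibrium and friction takes exactly the required value.

f ≈ 22.9 N (up the incline)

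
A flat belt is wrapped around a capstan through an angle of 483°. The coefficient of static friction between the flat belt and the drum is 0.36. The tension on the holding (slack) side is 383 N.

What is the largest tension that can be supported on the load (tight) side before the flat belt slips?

T_max ≈ 7970 N

At impending slip the capstan equation gives T₂/T₁ = e^{μβ} with β in radians.
β = 483° × π/180 = 8.43 rad.
e^{μβ} = e^{0.36×8.43} = 20.8.
T₂ = T₁ · e^{μβ} = 383 × 20.8 = 7970 N.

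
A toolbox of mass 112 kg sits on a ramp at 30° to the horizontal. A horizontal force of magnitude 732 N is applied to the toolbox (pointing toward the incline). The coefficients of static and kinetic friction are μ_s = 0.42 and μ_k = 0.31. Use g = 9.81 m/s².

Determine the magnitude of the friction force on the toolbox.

f ≈ 84.6 N (down the incline)

The horizontal push has a component P sin θ into the surface, so N = m g cos θ + P sin θ = 951.5 + 366 = 1318 N.
Along the incline, the net driving force (taking up-slope positive) is P cos θ − m g sin θ = 633.9 − 549.4 = 84.57 N, so equilibrium requires friction f = -84.57 N (down-slope).
The limit of static friction is μ_s N = 553.4 N.
Since 84.57 N is within the 553.4 N limit, the toolbox stays put and friction is exactly 84.6 N.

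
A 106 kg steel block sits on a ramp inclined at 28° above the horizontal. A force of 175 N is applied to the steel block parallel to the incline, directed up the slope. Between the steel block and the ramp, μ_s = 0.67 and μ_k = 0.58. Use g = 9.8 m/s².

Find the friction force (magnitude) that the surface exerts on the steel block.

f ≈ 313 N (up the incline)

Normal force: N = m g cos θ = 106 × 9.8 × cos 28° = 917.2 N.
Parallel to the incline, ΣF = 0 gives f = m g sin θ − P = 487.7 − 175 = 312.7 N (up-slope positive).
Static friction can supply at most μ_s N = 614.5 N.
Since |312.7| ≤ 614.5 N, static friction is sufficient; f equals the required value, not μ_s N.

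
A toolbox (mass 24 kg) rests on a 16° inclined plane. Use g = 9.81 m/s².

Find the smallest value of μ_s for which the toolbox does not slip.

At the slip threshold m g sin θ = μ_s m g cos θ, so μ_s,min = tan θ.
μ_s,min = tan 16° = 0.287.

μ_s,min ≈ 0.287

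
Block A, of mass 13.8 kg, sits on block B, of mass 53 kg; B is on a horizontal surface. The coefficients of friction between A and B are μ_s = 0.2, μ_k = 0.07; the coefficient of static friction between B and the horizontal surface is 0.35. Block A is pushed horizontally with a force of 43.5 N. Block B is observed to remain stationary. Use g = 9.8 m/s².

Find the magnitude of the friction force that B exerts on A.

The normal force B exerts on A is simply A's weight, N₁ = 135.2 N.
So the A–B interface can sustain at most μ_s N₁ = 27.05 N of static friction.
P = 43.5 N exceeds that limit, so A slips over B and the interface friction becomes kinetic: f₁ = μ_k N₁ = 0.07×135.2 = 9.47 N.
B experiences an equal 9.47 N forward from A (third law). B is in equilibrium, so the floor supplies f₂ = 9.47 N of static friction (limit μ_s(m_A+m_B)g = 229.1 N, not exceeded).

f ≈ 9.47 N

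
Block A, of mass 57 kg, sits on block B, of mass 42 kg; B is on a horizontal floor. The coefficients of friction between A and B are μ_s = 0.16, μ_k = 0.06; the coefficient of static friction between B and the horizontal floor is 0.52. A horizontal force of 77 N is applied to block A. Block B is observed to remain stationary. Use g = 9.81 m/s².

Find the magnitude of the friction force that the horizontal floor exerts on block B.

f ≈ 77 N

Between the blocks, N₁ = m_A g = 559.2 N.
Maximum static friction on A from B: μ_s N₁ = 0.16×559.2 = 89.47 N.
Since P = 77 N ≤ 89.47 N, A does not slip on B; friction on A equals P = 77 N.
B experiences an equal 77 N forward from A (third law). B is in equilibrium, so the floor supplies f₂ = 77 N of static friction (limit μ_s(m_A+m_B)g = 505 N, not exceeded).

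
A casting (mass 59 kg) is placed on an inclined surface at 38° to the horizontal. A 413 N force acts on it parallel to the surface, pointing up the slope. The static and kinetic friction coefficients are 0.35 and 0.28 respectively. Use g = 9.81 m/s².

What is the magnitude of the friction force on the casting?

Normal force: N = m g cos θ = 59 × 9.81 × cos 38° = 456.1 N.
The friction needed for equilibrium is m g sin θ − P = 356.3 − 413 = -56.66 N, measured positive up-slope.
The static-friction ceiling is μ_s N = 0.35 × 456.1 = 159.6 N.
Since |-56.66| ≤ 159.6 N, no slip — friction simply equals what equilibrium demands.

f ≈ 56.7 N (down the incline)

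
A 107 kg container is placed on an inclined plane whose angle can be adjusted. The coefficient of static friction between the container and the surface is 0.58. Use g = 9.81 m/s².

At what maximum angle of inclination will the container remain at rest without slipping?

At the slip threshold, m g sin θ = μ_s · m g cos θ, so tan θ = μ_s.
θ_max = arctan(0.58) = 30.1°.

θ_max ≈ 30.1°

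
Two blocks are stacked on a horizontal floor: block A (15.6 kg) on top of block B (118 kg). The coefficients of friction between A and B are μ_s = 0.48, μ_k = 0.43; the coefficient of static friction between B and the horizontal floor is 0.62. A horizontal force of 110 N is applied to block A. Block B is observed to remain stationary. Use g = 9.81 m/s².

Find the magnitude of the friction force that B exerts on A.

f ≈ 65.8 N

Between the blocks, N₁ = m_A g = 153 N.
So the A–B interface can sustain at most μ_s N₁ = 73.46 N of static friction.
P = 110 N exceeds that limit, so A slips over B and the interface friction becomes kinetic: f₁ = μ_k N₁ = 0.43×153 = 65.8 N.
B experiences an equal 65.8 N forward from A (third law). B is in equilibrium, so the floor supplies f₂ = 65.8 N of static friction (limit μ_s(m_A+m_B)g = 812.6 N, not exceeded).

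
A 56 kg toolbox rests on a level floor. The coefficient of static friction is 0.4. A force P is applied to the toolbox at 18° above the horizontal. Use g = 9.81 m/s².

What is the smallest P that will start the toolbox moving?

P ≈ 204 N

N = m g − P sin α (the pull lifts the toolbox).
At impending slip, P cos α = μ_s N = μ_s (m g − P sin α).
Solving: P (cos α + μ_s sin α) = μ_s m g → P = 0.4×549/(cos 18° + 0.4 sin 18°) = 220/1.075 = 204 N.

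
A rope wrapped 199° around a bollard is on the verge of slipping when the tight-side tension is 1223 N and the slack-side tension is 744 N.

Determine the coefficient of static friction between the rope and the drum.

T₂/T₁ = e^{μβ} → μ = ln(T₂/T₁)/β.
β = 199° = 3.473 rad.
μ = ln(1223/744)/3.473 = ln(1.644)/3.473 = 0.143.

μ ≈ 0.143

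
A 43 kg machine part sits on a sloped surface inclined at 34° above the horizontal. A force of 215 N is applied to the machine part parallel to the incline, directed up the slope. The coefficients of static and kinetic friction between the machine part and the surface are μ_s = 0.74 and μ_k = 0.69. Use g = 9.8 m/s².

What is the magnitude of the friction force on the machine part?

f ≈ 20.6 N (up the incline)

The normal reaction is N = m g cos θ = 349.4 N.
The friction needed for equilibrium is m g sin θ − P = 235.6 − 215 = 20.64 N, measured positive up-slope.
The static-friction ceiling is μ_s N = 0.74 × 349.4 = 258.5 N.
Since |20.64| ≤ 258.5 N, static friction is sufficient; f equals the required value, not μ_s N.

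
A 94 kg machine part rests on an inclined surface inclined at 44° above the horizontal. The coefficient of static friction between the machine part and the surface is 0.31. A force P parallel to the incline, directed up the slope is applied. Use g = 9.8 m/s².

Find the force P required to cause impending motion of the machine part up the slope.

P ≈ 845 N

At impending motion up the slope, friction acts down-slope at its limit: f = μ_s N.
P is parallel to the surface, so N = m g cos θ = 663 N.
Along the incline: P = m g sin θ + μ_s N = 640 + 0.31×663 = 845 N.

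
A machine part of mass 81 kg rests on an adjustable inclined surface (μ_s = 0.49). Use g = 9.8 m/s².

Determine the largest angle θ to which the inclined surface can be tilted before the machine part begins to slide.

At the slip threshold, m g sin θ = μ_s · m g cos θ, so tan θ = μ_s.
θ_max = arctan(0.49) = 26.1°.

θ_max ≈ 26.1°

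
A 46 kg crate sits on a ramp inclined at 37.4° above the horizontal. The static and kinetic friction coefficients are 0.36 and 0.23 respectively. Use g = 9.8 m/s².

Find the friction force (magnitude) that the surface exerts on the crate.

f ≈ 82.4 N (up the incline)

The normal reaction is N = m g cos θ = 358.1 N.
For equilibrium along the incline, friction must balance the weight component: f = m g sin θ = 273.8 N up the slope.
The static-friction ceiling is μ_s N = 0.36 × 358.1 = 128.9 N.
Since |273.8| > 128.9 N, static friction cannot hold it; the crate slides down the incline and kinetic friction applies: f = μ_k N = 0.23 × 358.1 = 82.4 N.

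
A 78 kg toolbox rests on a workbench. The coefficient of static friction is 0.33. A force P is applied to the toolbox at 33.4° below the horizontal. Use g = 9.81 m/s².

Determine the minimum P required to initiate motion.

P ≈ 387 N

N = m g + P sin α (the push presses the toolbox into the workbench).
At impending slip, P cos α = μ_s N = μ_s (m g + P sin α).
Solving: P (cos α − μ_s sin α) = μ_s m g → P = 0.33×765/(cos 33.4° − 0.33 sin 33.4°) = 253/0.6532 = 387 N.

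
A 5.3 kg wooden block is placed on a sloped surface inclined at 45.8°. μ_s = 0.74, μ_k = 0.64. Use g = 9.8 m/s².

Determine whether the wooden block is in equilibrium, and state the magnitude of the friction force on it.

f ≈ 23.2 N

N = m g cos θ = 36.2 N.
Down-slope weight component: m g sin θ = 37.2 N.
μ_s N = 26.8 N.
37.2 > 26.8 N, so it slides; kinetic friction f = μ_k N = 0.64×36.2 = 23.2 N.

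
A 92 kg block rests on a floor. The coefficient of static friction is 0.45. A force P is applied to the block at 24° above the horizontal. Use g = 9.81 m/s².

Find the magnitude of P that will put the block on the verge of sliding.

N = m g − P sin α (the pull lifts the block).
At impending slip, P cos α = μ_s N = μ_s (m g − P sin α).
Solving: P (cos α + μ_s sin α) = μ_s m g → P = 0.45×903/(cos 24° + 0.45 sin 24°) = 406/1.097 = 370 N.

P ≈ 370 N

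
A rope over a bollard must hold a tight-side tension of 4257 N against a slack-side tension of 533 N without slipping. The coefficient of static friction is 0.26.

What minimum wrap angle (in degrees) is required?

β_min ≈ 458°

T₂/T₁ = e^{μβ} → β = ln(T₂/T₁)/μ.
β = ln(4257/533)/0.26 = 2.078/0.26 = 7.992 rad.
In degrees: β = 7.992 × 180/π = 458°.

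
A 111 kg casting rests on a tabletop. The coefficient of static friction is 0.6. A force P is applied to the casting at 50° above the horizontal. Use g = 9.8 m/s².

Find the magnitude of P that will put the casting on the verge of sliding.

P ≈ 592 N

N = m g − P sin α (the pull lifts the casting).
At impending slip, P cos α = μ_s N = μ_s (m g − P sin α).
Solving: P (cos α + μ_s sin α) = μ_s m g → P = 0.6×1090/(cos 50° + 0.6 sin 50°) = 653/1.102 = 592 N.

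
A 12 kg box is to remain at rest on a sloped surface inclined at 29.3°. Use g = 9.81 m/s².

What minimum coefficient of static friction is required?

At the slip threshold m g sin θ = μ_s m g cos θ, so μ_s,min = tan θ.
μ_s,min = tan 29.3° = 0.561.

μ_s,min ≈ 0.561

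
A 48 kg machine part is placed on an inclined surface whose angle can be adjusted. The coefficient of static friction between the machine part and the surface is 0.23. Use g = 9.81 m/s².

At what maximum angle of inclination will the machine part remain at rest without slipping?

θ_max ≈ 13°

At the slip threshold, m g sin θ = μ_s · m g cos θ, so tan θ = μ_s.
θ_max = arctan(0.23) = 13°.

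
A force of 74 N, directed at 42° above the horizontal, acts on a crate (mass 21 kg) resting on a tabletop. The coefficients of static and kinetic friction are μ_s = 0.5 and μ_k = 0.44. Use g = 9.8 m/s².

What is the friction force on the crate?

The vertical component of P reduces the normal force: N = m g − P sin α = 205.8 − 49.52 = 156.3 N.
Horizontally, friction must balance P cos α = 54.99 N.
μ_s N = 0.5 × 156.3 = 78.14 N.
54.99 ≤ 78.14 N → static; friction equals the required 55 N.

f ≈ 55 N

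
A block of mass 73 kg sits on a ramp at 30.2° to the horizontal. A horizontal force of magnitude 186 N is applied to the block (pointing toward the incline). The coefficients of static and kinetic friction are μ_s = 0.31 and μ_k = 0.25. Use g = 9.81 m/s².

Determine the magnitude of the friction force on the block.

The horizontal push has a component P sin θ into the surface, so N = m g cos θ + P sin θ = 618.9 + 93.56 = 712.5 N.
Parallel to the incline: P cos θ − m g sin θ = 160.8 − 360.2 = -199.5 N; the friction needed to balance this is 199.5 N acting up the slope.
The limit of static friction is μ_s N = 220.9 N.
|f_req| = 199.5 ≤ 220.9 N → the block is in equilibrium; friction equals the required value.

f ≈ 199 N (up the incline)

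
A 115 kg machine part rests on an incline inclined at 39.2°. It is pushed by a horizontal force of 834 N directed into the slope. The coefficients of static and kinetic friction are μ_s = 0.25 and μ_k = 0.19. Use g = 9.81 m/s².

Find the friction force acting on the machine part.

Normal direction: N = m g cos θ + P sin θ = 1401 N.
Along the incline, the net driving force (taking up-slope positive) is P cos θ − m g sin θ = 646.3 − 713 = -66.72 N, so equilibrium requires friction f = 66.72 N (up-slope).
Maximum static friction: μ_s N = 0.25 × 1401 = 350.3 N.
|f_req| = 66.72 ≤ 350.3 N → the machine part is in equilibrium; friction equals the required value.

f ≈ 66.7 N (up the incline)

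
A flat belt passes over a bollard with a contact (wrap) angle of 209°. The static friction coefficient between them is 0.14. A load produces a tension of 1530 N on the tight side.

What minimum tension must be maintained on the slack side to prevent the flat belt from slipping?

Capstan equation at impending slip: T_tight/T_slack = e^{μβ}.
β = 209° = 3.648 rad; e^{μβ} = e^{0.14×3.648} = 1.666.
T_slack = T_tight / e^{μβ} = 1530 / 1.666 = 918 N.

T_min ≈ 918 N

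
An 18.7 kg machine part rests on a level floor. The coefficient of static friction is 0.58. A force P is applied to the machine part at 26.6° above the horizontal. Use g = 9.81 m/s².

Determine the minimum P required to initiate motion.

N = m g − P sin α (the pull lifts the machine part).
At impending slip, P cos α = μ_s N = μ_s (m g − P sin α).
Solving: P (cos α + μ_s sin α) = μ_s m g → P = 0.58×183/(cos 26.6° + 0.58 sin 26.6°) = 106/1.154 = 92.2 N.

P ≈ 92.2 N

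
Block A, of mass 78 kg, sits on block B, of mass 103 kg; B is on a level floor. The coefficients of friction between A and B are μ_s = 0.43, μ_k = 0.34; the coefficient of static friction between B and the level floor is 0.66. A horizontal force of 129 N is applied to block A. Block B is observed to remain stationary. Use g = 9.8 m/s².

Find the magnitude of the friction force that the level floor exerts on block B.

Normal force at the A–B interface: N₁ = m_A g = 764.4 N.
So the A–B interface can sustain at most μ_s N₁ = 328.7 N of static friction.
P = 129 N is within that limit, so A and B move together (both at rest); the A–B friction is simply f₁ = P = 129 N.
By Newton's third law B feels 129 N forward from A. With B stationary, the floor's static friction on B balances it: f₂ = 129 N (well within μ_s(m_A+m_B)g = 1171 N).

f ≈ 129 N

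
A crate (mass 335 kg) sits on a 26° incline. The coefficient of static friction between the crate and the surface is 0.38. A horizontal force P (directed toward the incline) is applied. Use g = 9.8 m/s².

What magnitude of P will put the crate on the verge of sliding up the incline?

At impending motion up the slope, friction acts down-slope at its limit: f = μ_s N.
Perpendicular to the incline: N = m g cos θ + P sin θ.
Along the incline: P cos θ = m g sin θ + μ_s N = m g sin θ + μ_s (m g cos θ + P sin θ).
Solving, P (cos θ − μ_s sin θ) = m g (sin θ + μ_s cos θ), so P = 335×9.8×(sin 26° + 0.38 cos 26°)/(cos 26° − 0.38 sin 26°) = 3280×0.7799/0.7322 = 3500 N.

P ≈ 3500 N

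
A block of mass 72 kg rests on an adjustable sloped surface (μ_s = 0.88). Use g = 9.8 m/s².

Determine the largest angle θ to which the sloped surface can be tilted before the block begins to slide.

At the slip threshold, m g sin θ = μ_s · m g cos θ, so tan θ = μ_s.
θ_max = arctan(0.88) = 41.3°.

θ_max ≈ 41.3°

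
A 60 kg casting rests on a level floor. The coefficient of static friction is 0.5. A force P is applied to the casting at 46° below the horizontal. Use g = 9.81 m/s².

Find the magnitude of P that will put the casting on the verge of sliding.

P ≈ 879 N

N = m g + P sin α (the push presses the casting into the level floor).
At impending slip, P cos α = μ_s N = μ_s (m g + P sin α).
Solving: P (cos α − μ_s sin α) = μ_s m g → P = 0.5×589/(cos 46° − 0.5 sin 46°) = 294/0.335 = 879 N.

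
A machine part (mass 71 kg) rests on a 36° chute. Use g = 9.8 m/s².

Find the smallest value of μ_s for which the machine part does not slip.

At the slip threshold m g sin θ = μ_s m g cos θ, so μ_s,min = tan θ.
μ_s,min = tan 36° = 0.727.

μ_s,min ≈ 0.727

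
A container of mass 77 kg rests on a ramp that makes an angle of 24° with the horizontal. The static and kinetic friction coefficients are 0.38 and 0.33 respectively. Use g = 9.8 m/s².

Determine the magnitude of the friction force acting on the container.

Normal force: N = m g cos θ = 77 × 9.8 × cos 24° = 689.4 N.
For equilibrium along the incline, friction must balance the weight component: f = m g sin θ = 306.9 N up the slope.
Maximum static friction available: μ_s N = 0.38 × 689.4 = 262 N.
|306.9| exceeds 262 N, so the container slips down-slope; friction is kinetic, f = μ_k N = 0.33×689.4 = 227 N.

f ≈ 227 N (up the incline)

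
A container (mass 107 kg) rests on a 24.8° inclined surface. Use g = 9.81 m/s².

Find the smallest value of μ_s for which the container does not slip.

At the slip threshold m g sin θ = μ_s m g cos θ, so μ_s,min = tan θ.
μ_s,min = tan 24.8° = 0.462.

μ_s,min ≈ 0.462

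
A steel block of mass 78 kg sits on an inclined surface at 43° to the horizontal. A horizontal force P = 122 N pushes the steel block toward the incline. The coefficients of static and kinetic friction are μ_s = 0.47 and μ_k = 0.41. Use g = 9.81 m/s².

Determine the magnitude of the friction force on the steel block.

The horizontal push has a component P sin θ into the surface, so N = m g cos θ + P sin θ = 559.6 + 83.2 = 642.8 N.
Parallel to the incline: P cos θ − m g sin θ = 89.23 − 521.9 = -432.6 N; the friction needed to balance this is 432.6 N acting up the slope.
The limit of static friction is μ_s N = 302.1 N.
The required 432.6 N exceeds the static limit, so the steel block slides down-slope and f = μ_k N = 0.41×642.8 = 264 N.

f ≈ 264 N (up the incline)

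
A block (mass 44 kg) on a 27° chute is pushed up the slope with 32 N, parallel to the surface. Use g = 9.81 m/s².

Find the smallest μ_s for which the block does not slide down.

μ_s,min ≈ 0.426

N = m g cos θ = 384.6 N.
Friction must make up the shortfall along the incline: f = m g sin θ − P = 196 − 32 = 164 N.
At the threshold f = μ_s N, so μ_s,min = 164/384.6 = 0.426.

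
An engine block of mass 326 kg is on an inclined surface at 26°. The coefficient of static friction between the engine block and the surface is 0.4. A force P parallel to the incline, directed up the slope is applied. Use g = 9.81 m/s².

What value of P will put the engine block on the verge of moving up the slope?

P ≈ 2550 N

At impending motion up the slope, friction acts down-slope at its limit: f = μ_s N.
P is parallel to the surface, so N = m g cos θ = 2870 N.
Along the incline: P = m g sin θ + μ_s N = 1400 + 0.4×2870 = 2550 N.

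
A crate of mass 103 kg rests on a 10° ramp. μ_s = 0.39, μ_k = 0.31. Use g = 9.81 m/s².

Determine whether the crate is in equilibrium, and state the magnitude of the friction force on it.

N = m g cos θ = 995 N.
Down-slope weight component: m g sin θ = 175 N.
μ_s N = 388 N.
175 ≤ 388 N, so it stays put; friction = 175 N.

f ≈ 175 N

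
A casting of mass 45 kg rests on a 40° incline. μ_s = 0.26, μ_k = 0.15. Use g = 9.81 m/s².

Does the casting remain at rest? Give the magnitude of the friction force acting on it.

f ≈ 50.7 N

N = m g cos θ = 338 N.
Down-slope weight component: m g sin θ = 284 N.
μ_s N = 87.9 N.
284 > 87.9 N, so it slides; kinetic friction f = μ_k N = 0.15×338 = 50.7 N.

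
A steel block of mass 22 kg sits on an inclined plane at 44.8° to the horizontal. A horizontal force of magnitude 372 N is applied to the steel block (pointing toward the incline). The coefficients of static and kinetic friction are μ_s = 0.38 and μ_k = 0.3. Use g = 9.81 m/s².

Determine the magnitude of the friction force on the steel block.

Resolve perpendicular to the incline: N = m g cos θ + P sin θ = 22×9.81×cos 44.8° + 372×sin 44.8° = 415.3 N.
Parallel to the incline: P cos θ − m g sin θ = 264 − 152.1 = 111.9 N; the friction needed to balance this is 111.9 N acting down the slope.
The limit of static friction is μ_s N = 157.8 N.
|f_req| = 111.9 ≤ 157.8 N → the steel block is in equilibrium; friction equals the required value.

f ≈ 112 N (down the incline)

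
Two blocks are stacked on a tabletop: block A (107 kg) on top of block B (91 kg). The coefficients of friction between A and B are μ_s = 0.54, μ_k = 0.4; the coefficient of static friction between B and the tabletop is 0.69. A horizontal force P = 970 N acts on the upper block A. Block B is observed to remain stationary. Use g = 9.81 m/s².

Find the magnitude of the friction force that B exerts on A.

Between the blocks, N₁ = m_A g = 1050 N.
So the A–B interface can sustain at most μ_s N₁ = 566.8 N of static friction.
Since P = 970 N > 566.8 N, A slides on B; the A–B friction is kinetic: f₁ = μ_k N₁ = 0.4×1050 = 420 N.
B experiences an equal 420 N forward from A (third law). B is in equilibrium, so the floor supplies f₂ = 420 N of static friction (limit μ_s(m_A+m_B)g = 1340 N, not exceeded).

f ≈ 420 N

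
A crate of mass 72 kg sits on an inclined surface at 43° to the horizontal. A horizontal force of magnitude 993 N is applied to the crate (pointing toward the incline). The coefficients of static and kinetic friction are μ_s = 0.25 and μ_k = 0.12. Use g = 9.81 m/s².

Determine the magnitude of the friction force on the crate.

Normal direction: N = m g cos θ + P sin θ = 1194 N.
Along the incline, the net driving force (taking up-slope positive) is P cos θ − m g sin θ = 726.2 − 481.7 = 244.5 N, so equilibrium requires friction f = -244.5 N (down-slope).
Maximum static friction: μ_s N = 0.25 × 1194 = 298.4 N.
Since 244.5 N is within the 298.4 N limit, the crate stays put and friction is exactly 245 N.

f ≈ 245 N (down the incline)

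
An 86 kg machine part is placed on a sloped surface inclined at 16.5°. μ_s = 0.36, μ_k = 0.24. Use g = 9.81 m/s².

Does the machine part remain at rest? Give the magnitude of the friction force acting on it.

N = m g cos θ = 809 N.
Down-slope weight component: m g sin θ = 240 N.
μ_s N = 291 N.
240 ≤ 291 N, so it stays put; friction = 240 N.

f ≈ 240 N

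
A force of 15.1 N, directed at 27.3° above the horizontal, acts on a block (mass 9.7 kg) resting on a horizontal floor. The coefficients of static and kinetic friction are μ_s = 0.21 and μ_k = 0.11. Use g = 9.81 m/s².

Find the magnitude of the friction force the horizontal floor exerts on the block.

f ≈ 13.4 N

Vertical equilibrium gives N = m g − P sin α = 88.23 N.
For equilibrium, f = P cos α = 15.1×cos 27.3° = 13.42 N.
The static-friction limit is μ_s N = 18.53 N.
Since 13.42 N does not exceed the limit, the block stays at rest and f = 13.4 N.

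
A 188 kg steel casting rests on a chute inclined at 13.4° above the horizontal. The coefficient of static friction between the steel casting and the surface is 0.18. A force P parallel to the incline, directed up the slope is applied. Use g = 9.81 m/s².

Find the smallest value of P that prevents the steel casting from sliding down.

The steel casting tends to slide down (tan θ > μ_s), so at the point of impending slip friction acts up-slope at its limit: f = μ_s N.
P is parallel to the surface, so N = m g cos θ = 1790 N.
Along the incline: P + μ_s N = m g sin θ, so P = 427 − 0.18×1790 = 104 N.

P_min ≈ 104 N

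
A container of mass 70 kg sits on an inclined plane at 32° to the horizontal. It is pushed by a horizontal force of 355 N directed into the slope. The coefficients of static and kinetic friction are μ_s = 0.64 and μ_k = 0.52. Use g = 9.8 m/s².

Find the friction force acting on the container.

f ≈ 62.5 N (up the incline)

Normal direction: N = m g cos θ + P sin θ = 769.9 N.
Parallel to the incline: P cos θ − m g sin θ = 301.1 − 363.5 = -62.47 N; the friction needed to balance this is 62.47 N acting up the slope.
The limit of static friction is μ_s N = 492.7 N.
Since 62.47 N is within the 492.7 N limit, the container stays put and friction is exactly 62.5 N.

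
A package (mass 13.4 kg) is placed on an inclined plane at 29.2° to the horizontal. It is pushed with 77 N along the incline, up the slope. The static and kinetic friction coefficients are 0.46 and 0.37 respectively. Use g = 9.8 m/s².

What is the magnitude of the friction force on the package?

The normal reaction is N = m g cos θ = 114.6 N.
Parallel to the incline, ΣF = 0 gives f = m g sin θ − P = 64.07 − 77 = -12.93 N (up-slope positive).
The static-friction ceiling is μ_s N = 0.46 × 114.6 = 52.73 N.
Since |-12.93| ≤ 52.73 N, static friction is sufficient; f equals the required value, not μ_s N.

f ≈ 12.9 N (down the incline)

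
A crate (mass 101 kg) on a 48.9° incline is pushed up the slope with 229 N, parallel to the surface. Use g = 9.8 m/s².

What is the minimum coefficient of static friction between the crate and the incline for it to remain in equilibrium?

N = m g cos θ = 650.7 N.
Friction must make up the shortfall along the incline: f = m g sin θ − P = 745.9 − 229 = 516.9 N.
At the threshold f = μ_s N, so μ_s,min = 516.9/650.7 = 0.794.

μ_s,min ≈ 0.794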